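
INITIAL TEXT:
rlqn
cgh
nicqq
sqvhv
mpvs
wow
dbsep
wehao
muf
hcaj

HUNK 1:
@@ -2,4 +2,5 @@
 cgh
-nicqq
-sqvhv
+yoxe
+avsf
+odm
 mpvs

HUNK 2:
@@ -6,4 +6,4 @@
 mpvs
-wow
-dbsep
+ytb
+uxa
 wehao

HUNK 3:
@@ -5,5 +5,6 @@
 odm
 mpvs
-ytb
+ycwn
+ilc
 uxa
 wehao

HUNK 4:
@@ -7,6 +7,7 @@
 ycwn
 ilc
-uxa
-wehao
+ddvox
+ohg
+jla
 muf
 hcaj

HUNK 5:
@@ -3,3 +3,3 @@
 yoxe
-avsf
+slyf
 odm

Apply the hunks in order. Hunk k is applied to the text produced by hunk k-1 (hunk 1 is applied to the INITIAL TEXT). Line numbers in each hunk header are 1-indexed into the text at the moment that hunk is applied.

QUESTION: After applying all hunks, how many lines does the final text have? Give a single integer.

Hunk 1: at line 2 remove [nicqq,sqvhv] add [yoxe,avsf,odm] -> 11 lines: rlqn cgh yoxe avsf odm mpvs wow dbsep wehao muf hcaj
Hunk 2: at line 6 remove [wow,dbsep] add [ytb,uxa] -> 11 lines: rlqn cgh yoxe avsf odm mpvs ytb uxa wehao muf hcaj
Hunk 3: at line 5 remove [ytb] add [ycwn,ilc] -> 12 lines: rlqn cgh yoxe avsf odm mpvs ycwn ilc uxa wehao muf hcaj
Hunk 4: at line 7 remove [uxa,wehao] add [ddvox,ohg,jla] -> 13 lines: rlqn cgh yoxe avsf odm mpvs ycwn ilc ddvox ohg jla muf hcaj
Hunk 5: at line 3 remove [avsf] add [slyf] -> 13 lines: rlqn cgh yoxe slyf odm mpvs ycwn ilc ddvox ohg jla muf hcaj
Final line count: 13

Answer: 13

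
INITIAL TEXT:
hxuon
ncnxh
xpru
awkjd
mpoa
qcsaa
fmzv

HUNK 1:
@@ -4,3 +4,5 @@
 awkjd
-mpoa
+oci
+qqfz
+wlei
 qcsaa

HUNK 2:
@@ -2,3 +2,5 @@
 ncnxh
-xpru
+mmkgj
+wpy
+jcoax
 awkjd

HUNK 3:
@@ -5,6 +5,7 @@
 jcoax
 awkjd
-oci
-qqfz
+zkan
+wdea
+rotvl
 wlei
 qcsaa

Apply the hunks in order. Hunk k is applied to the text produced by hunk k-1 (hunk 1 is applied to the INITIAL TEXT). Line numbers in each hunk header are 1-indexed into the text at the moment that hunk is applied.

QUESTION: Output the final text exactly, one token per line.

Hunk 1: at line 4 remove [mpoa] add [oci,qqfz,wlei] -> 9 lines: hxuon ncnxh xpru awkjd oci qqfz wlei qcsaa fmzv
Hunk 2: at line 2 remove [xpru] add [mmkgj,wpy,jcoax] -> 11 lines: hxuon ncnxh mmkgj wpy jcoax awkjd oci qqfz wlei qcsaa fmzv
Hunk 3: at line 5 remove [oci,qqfz] add [zkan,wdea,rotvl] -> 12 lines: hxuon ncnxh mmkgj wpy jcoax awkjd zkan wdea rotvl wlei qcsaa fmzv

Answer: hxuon
ncnxh
mmkgj
wpy
jcoax
awkjd
zkan
wdea
rotvl
wlei
qcsaa
fmzv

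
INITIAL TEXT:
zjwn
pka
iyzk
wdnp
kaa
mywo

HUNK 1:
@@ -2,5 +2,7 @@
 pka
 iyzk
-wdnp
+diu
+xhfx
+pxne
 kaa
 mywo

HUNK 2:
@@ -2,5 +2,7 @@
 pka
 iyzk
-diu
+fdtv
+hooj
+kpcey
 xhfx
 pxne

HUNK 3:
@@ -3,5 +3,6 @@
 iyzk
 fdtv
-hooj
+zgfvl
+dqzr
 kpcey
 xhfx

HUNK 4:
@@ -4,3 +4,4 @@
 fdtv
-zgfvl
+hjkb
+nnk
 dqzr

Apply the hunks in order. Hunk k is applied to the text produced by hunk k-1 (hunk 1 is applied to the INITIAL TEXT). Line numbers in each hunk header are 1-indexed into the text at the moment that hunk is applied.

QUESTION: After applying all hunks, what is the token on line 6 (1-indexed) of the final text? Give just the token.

Answer: nnk

Derivation:
Hunk 1: at line 2 remove [wdnp] add [diu,xhfx,pxne] -> 8 lines: zjwn pka iyzk diu xhfx pxne kaa mywo
Hunk 2: at line 2 remove [diu] add [fdtv,hooj,kpcey] -> 10 lines: zjwn pka iyzk fdtv hooj kpcey xhfx pxne kaa mywo
Hunk 3: at line 3 remove [hooj] add [zgfvl,dqzr] -> 11 lines: zjwn pka iyzk fdtv zgfvl dqzr kpcey xhfx pxne kaa mywo
Hunk 4: at line 4 remove [zgfvl] add [hjkb,nnk] -> 12 lines: zjwn pka iyzk fdtv hjkb nnk dqzr kpcey xhfx pxne kaa mywo
Final line 6: nnk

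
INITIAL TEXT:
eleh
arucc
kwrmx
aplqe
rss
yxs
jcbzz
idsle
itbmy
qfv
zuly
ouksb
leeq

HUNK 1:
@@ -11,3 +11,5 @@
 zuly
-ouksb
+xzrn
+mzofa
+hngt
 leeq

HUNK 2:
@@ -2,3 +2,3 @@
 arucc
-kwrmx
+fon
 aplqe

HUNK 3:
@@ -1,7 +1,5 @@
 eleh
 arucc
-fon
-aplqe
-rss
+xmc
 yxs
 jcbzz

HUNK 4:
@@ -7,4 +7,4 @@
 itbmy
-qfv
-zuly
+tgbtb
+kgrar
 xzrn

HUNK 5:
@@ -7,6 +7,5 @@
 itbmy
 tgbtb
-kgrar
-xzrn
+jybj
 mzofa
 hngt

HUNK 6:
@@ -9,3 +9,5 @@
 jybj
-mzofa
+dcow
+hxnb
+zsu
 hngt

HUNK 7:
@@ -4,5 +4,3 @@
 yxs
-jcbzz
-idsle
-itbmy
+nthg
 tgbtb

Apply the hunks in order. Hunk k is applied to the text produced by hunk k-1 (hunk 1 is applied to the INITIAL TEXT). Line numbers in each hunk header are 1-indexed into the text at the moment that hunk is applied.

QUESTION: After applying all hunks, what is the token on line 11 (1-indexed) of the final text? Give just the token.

Answer: hngt

Derivation:
Hunk 1: at line 11 remove [ouksb] add [xzrn,mzofa,hngt] -> 15 lines: eleh arucc kwrmx aplqe rss yxs jcbzz idsle itbmy qfv zuly xzrn mzofa hngt leeq
Hunk 2: at line 2 remove [kwrmx] add [fon] -> 15 lines: eleh arucc fon aplqe rss yxs jcbzz idsle itbmy qfv zuly xzrn mzofa hngt leeq
Hunk 3: at line 1 remove [fon,aplqe,rss] add [xmc] -> 13 lines: eleh arucc xmc yxs jcbzz idsle itbmy qfv zuly xzrn mzofa hngt leeq
Hunk 4: at line 7 remove [qfv,zuly] add [tgbtb,kgrar] -> 13 lines: eleh arucc xmc yxs jcbzz idsle itbmy tgbtb kgrar xzrn mzofa hngt leeq
Hunk 5: at line 7 remove [kgrar,xzrn] add [jybj] -> 12 lines: eleh arucc xmc yxs jcbzz idsle itbmy tgbtb jybj mzofa hngt leeq
Hunk 6: at line 9 remove [mzofa] add [dcow,hxnb,zsu] -> 14 lines: eleh arucc xmc yxs jcbzz idsle itbmy tgbtb jybj dcow hxnb zsu hngt leeq
Hunk 7: at line 4 remove [jcbzz,idsle,itbmy] add [nthg] -> 12 lines: eleh arucc xmc yxs nthg tgbtb jybj dcow hxnb zsu hngt leeq
Final line 11: hngt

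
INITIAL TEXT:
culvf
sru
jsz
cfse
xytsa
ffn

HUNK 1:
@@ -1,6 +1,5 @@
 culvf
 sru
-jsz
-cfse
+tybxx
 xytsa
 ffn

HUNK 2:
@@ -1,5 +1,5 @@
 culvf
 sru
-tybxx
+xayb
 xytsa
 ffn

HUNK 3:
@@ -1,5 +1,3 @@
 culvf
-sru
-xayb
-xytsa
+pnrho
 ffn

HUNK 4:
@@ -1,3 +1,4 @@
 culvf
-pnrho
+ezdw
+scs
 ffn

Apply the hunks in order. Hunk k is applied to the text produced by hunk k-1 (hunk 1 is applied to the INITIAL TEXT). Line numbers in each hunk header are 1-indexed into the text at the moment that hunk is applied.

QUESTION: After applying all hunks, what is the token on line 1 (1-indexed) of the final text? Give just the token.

Hunk 1: at line 1 remove [jsz,cfse] add [tybxx] -> 5 lines: culvf sru tybxx xytsa ffn
Hunk 2: at line 1 remove [tybxx] add [xayb] -> 5 lines: culvf sru xayb xytsa ffn
Hunk 3: at line 1 remove [sru,xayb,xytsa] add [pnrho] -> 3 lines: culvf pnrho ffn
Hunk 4: at line 1 remove [pnrho] add [ezdw,scs] -> 4 lines: culvf ezdw scs ffn
Final line 1: culvf

Answer: culvf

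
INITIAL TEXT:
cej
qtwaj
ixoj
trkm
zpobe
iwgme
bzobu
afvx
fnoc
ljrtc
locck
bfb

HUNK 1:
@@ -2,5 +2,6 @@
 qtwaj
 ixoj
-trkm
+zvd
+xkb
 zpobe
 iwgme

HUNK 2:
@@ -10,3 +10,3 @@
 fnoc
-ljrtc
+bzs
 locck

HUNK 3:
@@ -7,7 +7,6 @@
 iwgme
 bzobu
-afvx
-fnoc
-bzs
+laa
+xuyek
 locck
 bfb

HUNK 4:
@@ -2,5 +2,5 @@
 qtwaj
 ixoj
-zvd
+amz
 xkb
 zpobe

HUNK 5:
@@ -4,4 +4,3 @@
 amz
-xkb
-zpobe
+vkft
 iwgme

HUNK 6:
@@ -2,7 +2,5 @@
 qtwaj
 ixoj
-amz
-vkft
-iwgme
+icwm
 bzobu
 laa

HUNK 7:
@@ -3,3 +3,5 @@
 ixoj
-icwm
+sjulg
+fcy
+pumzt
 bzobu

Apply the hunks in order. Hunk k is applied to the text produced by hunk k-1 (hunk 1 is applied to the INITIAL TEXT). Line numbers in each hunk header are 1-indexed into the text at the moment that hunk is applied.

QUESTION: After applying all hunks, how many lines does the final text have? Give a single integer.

Answer: 11

Derivation:
Hunk 1: at line 2 remove [trkm] add [zvd,xkb] -> 13 lines: cej qtwaj ixoj zvd xkb zpobe iwgme bzobu afvx fnoc ljrtc locck bfb
Hunk 2: at line 10 remove [ljrtc] add [bzs] -> 13 lines: cej qtwaj ixoj zvd xkb zpobe iwgme bzobu afvx fnoc bzs locck bfb
Hunk 3: at line 7 remove [afvx,fnoc,bzs] add [laa,xuyek] -> 12 lines: cej qtwaj ixoj zvd xkb zpobe iwgme bzobu laa xuyek locck bfb
Hunk 4: at line 2 remove [zvd] add [amz] -> 12 lines: cej qtwaj ixoj amz xkb zpobe iwgme bzobu laa xuyek locck bfb
Hunk 5: at line 4 remove [xkb,zpobe] add [vkft] -> 11 lines: cej qtwaj ixoj amz vkft iwgme bzobu laa xuyek locck bfb
Hunk 6: at line 2 remove [amz,vkft,iwgme] add [icwm] -> 9 lines: cej qtwaj ixoj icwm bzobu laa xuyek locck bfb
Hunk 7: at line 3 remove [icwm] add [sjulg,fcy,pumzt] -> 11 lines: cej qtwaj ixoj sjulg fcy pumzt bzobu laa xuyek locck bfb
Final line count: 11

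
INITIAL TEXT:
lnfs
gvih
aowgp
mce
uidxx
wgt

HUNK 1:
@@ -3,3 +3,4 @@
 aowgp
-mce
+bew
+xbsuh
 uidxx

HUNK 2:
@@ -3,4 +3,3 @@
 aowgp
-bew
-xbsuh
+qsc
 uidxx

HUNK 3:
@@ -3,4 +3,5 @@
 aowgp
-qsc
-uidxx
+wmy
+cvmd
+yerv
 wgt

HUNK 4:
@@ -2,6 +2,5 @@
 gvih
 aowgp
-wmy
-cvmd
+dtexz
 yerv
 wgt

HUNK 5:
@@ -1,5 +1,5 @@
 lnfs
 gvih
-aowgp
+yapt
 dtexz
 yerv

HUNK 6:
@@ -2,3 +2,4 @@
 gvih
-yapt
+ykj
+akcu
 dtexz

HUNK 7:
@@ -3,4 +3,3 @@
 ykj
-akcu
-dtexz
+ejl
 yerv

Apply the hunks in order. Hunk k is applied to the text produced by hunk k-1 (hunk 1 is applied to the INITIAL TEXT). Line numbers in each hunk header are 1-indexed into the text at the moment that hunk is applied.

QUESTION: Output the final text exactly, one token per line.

Hunk 1: at line 3 remove [mce] add [bew,xbsuh] -> 7 lines: lnfs gvih aowgp bew xbsuh uidxx wgt
Hunk 2: at line 3 remove [bew,xbsuh] add [qsc] -> 6 lines: lnfs gvih aowgp qsc uidxx wgt
Hunk 3: at line 3 remove [qsc,uidxx] add [wmy,cvmd,yerv] -> 7 lines: lnfs gvih aowgp wmy cvmd yerv wgt
Hunk 4: at line 2 remove [wmy,cvmd] add [dtexz] -> 6 lines: lnfs gvih aowgp dtexz yerv wgt
Hunk 5: at line 1 remove [aowgp] add [yapt] -> 6 lines: lnfs gvih yapt dtexz yerv wgt
Hunk 6: at line 2 remove [yapt] add [ykj,akcu] -> 7 lines: lnfs gvih ykj akcu dtexz yerv wgt
Hunk 7: at line 3 remove [akcu,dtexz] add [ejl] -> 6 lines: lnfs gvih ykj ejl yerv wgt

Answer: lnfs
gvih
ykj
ejl
yerv
wgt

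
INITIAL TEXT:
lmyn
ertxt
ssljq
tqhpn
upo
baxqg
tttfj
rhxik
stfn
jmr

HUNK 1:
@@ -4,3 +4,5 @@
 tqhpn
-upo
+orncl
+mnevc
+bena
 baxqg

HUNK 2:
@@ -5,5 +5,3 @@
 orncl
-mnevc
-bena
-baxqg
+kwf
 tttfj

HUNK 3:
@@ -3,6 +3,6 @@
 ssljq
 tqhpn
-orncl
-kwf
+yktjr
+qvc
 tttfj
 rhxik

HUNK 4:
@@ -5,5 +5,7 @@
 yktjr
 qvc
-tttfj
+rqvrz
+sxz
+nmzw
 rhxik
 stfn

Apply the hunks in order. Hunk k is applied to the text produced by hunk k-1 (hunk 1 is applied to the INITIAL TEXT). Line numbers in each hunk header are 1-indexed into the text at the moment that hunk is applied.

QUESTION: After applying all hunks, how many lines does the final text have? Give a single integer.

Answer: 12

Derivation:
Hunk 1: at line 4 remove [upo] add [orncl,mnevc,bena] -> 12 lines: lmyn ertxt ssljq tqhpn orncl mnevc bena baxqg tttfj rhxik stfn jmr
Hunk 2: at line 5 remove [mnevc,bena,baxqg] add [kwf] -> 10 lines: lmyn ertxt ssljq tqhpn orncl kwf tttfj rhxik stfn jmr
Hunk 3: at line 3 remove [orncl,kwf] add [yktjr,qvc] -> 10 lines: lmyn ertxt ssljq tqhpn yktjr qvc tttfj rhxik stfn jmr
Hunk 4: at line 5 remove [tttfj] add [rqvrz,sxz,nmzw] -> 12 lines: lmyn ertxt ssljq tqhpn yktjr qvc rqvrz sxz nmzw rhxik stfn jmr
Final line count: 12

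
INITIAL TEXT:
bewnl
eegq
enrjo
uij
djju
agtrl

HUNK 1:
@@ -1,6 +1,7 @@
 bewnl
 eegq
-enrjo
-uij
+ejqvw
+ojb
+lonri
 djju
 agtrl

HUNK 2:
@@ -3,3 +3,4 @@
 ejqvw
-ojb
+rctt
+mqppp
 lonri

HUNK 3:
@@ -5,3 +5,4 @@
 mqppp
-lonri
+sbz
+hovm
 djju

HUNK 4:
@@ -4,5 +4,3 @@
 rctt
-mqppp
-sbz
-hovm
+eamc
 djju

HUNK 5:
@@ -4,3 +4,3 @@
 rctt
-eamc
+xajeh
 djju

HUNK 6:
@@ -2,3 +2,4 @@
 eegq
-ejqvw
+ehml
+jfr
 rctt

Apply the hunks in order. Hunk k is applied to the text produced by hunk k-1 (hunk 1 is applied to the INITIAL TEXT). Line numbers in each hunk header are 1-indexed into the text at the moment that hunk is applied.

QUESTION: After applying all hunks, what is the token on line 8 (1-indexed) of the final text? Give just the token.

Hunk 1: at line 1 remove [enrjo,uij] add [ejqvw,ojb,lonri] -> 7 lines: bewnl eegq ejqvw ojb lonri djju agtrl
Hunk 2: at line 3 remove [ojb] add [rctt,mqppp] -> 8 lines: bewnl eegq ejqvw rctt mqppp lonri djju agtrl
Hunk 3: at line 5 remove [lonri] add [sbz,hovm] -> 9 lines: bewnl eegq ejqvw rctt mqppp sbz hovm djju agtrl
Hunk 4: at line 4 remove [mqppp,sbz,hovm] add [eamc] -> 7 lines: bewnl eegq ejqvw rctt eamc djju agtrl
Hunk 5: at line 4 remove [eamc] add [xajeh] -> 7 lines: bewnl eegq ejqvw rctt xajeh djju agtrl
Hunk 6: at line 2 remove [ejqvw] add [ehml,jfr] -> 8 lines: bewnl eegq ehml jfr rctt xajeh djju agtrl
Final line 8: agtrl

Answer: agtrl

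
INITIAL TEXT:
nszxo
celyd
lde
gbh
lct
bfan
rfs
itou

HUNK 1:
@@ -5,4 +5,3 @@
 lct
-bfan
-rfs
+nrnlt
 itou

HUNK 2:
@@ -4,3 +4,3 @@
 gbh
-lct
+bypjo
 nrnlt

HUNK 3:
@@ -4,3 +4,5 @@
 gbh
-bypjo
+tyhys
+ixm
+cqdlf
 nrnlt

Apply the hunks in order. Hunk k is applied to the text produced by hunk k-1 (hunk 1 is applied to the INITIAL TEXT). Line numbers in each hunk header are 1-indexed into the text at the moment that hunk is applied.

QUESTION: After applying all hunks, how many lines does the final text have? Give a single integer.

Hunk 1: at line 5 remove [bfan,rfs] add [nrnlt] -> 7 lines: nszxo celyd lde gbh lct nrnlt itou
Hunk 2: at line 4 remove [lct] add [bypjo] -> 7 lines: nszxo celyd lde gbh bypjo nrnlt itou
Hunk 3: at line 4 remove [bypjo] add [tyhys,ixm,cqdlf] -> 9 lines: nszxo celyd lde gbh tyhys ixm cqdlf nrnlt itou
Final line count: 9

Answer: 9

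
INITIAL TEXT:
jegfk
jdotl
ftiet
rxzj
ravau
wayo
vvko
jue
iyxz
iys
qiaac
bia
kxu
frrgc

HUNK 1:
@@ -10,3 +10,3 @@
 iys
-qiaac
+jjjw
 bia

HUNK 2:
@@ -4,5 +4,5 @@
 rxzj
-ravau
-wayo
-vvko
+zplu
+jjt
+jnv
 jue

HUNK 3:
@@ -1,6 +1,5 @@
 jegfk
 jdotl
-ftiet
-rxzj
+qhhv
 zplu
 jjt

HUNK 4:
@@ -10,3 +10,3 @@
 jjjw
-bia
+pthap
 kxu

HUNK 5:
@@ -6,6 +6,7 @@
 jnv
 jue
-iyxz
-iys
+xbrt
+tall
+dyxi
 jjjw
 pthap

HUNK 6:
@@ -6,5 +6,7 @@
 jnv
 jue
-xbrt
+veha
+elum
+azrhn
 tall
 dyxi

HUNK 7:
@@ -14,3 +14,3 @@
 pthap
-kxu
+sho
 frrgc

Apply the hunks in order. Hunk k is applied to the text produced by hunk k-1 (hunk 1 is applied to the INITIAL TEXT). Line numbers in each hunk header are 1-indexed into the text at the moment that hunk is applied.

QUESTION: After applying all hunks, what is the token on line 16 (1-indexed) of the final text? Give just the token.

Hunk 1: at line 10 remove [qiaac] add [jjjw] -> 14 lines: jegfk jdotl ftiet rxzj ravau wayo vvko jue iyxz iys jjjw bia kxu frrgc
Hunk 2: at line 4 remove [ravau,wayo,vvko] add [zplu,jjt,jnv] -> 14 lines: jegfk jdotl ftiet rxzj zplu jjt jnv jue iyxz iys jjjw bia kxu frrgc
Hunk 3: at line 1 remove [ftiet,rxzj] add [qhhv] -> 13 lines: jegfk jdotl qhhv zplu jjt jnv jue iyxz iys jjjw bia kxu frrgc
Hunk 4: at line 10 remove [bia] add [pthap] -> 13 lines: jegfk jdotl qhhv zplu jjt jnv jue iyxz iys jjjw pthap kxu frrgc
Hunk 5: at line 6 remove [iyxz,iys] add [xbrt,tall,dyxi] -> 14 lines: jegfk jdotl qhhv zplu jjt jnv jue xbrt tall dyxi jjjw pthap kxu frrgc
Hunk 6: at line 6 remove [xbrt] add [veha,elum,azrhn] -> 16 lines: jegfk jdotl qhhv zplu jjt jnv jue veha elum azrhn tall dyxi jjjw pthap kxu frrgc
Hunk 7: at line 14 remove [kxu] add [sho] -> 16 lines: jegfk jdotl qhhv zplu jjt jnv jue veha elum azrhn tall dyxi jjjw pthap sho frrgc
Final line 16: frrgc

Answer: frrgc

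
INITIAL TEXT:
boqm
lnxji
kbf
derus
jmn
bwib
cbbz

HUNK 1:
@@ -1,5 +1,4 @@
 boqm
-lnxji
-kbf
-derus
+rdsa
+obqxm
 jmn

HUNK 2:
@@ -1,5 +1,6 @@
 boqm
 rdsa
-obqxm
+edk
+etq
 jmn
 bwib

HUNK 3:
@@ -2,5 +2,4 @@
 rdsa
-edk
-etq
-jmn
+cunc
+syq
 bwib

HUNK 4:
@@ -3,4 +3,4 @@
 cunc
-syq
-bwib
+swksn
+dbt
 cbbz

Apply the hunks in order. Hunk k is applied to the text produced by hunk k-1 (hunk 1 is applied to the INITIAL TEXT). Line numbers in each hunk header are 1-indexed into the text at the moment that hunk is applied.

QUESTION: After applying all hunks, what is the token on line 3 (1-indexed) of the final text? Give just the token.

Answer: cunc

Derivation:
Hunk 1: at line 1 remove [lnxji,kbf,derus] add [rdsa,obqxm] -> 6 lines: boqm rdsa obqxm jmn bwib cbbz
Hunk 2: at line 1 remove [obqxm] add [edk,etq] -> 7 lines: boqm rdsa edk etq jmn bwib cbbz
Hunk 3: at line 2 remove [edk,etq,jmn] add [cunc,syq] -> 6 lines: boqm rdsa cunc syq bwib cbbz
Hunk 4: at line 3 remove [syq,bwib] add [swksn,dbt] -> 6 lines: boqm rdsa cunc swksn dbt cbbz
Final line 3: cunc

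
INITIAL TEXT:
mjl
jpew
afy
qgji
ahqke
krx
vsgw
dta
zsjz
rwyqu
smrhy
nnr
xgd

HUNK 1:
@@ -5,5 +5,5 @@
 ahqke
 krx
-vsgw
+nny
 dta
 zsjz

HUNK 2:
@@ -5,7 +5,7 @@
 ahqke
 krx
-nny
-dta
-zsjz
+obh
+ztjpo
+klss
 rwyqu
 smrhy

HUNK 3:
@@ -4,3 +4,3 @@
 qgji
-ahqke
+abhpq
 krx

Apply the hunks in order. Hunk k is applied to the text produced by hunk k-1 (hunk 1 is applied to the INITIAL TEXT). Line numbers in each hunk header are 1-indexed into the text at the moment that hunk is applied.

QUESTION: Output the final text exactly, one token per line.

Hunk 1: at line 5 remove [vsgw] add [nny] -> 13 lines: mjl jpew afy qgji ahqke krx nny dta zsjz rwyqu smrhy nnr xgd
Hunk 2: at line 5 remove [nny,dta,zsjz] add [obh,ztjpo,klss] -> 13 lines: mjl jpew afy qgji ahqke krx obh ztjpo klss rwyqu smrhy nnr xgd
Hunk 3: at line 4 remove [ahqke] add [abhpq] -> 13 lines: mjl jpew afy qgji abhpq krx obh ztjpo klss rwyqu smrhy nnr xgd

Answer: mjl
jpew
afy
qgji
abhpq
krx
obh
ztjpo
klss
rwyqu
smrhy
nnr
xgd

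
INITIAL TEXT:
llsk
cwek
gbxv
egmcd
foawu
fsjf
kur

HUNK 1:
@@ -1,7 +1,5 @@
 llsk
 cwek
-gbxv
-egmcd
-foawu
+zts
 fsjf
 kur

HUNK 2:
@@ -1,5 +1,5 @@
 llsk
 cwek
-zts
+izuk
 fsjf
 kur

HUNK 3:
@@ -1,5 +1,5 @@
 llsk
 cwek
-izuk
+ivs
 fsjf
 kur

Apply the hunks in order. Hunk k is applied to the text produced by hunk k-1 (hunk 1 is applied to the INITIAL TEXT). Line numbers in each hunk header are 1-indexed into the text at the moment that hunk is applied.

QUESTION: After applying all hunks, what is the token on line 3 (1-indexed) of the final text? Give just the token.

Hunk 1: at line 1 remove [gbxv,egmcd,foawu] add [zts] -> 5 lines: llsk cwek zts fsjf kur
Hunk 2: at line 1 remove [zts] add [izuk] -> 5 lines: llsk cwek izuk fsjf kur
Hunk 3: at line 1 remove [izuk] add [ivs] -> 5 lines: llsk cwek ivs fsjf kur
Final line 3: ivs

Answer: ivs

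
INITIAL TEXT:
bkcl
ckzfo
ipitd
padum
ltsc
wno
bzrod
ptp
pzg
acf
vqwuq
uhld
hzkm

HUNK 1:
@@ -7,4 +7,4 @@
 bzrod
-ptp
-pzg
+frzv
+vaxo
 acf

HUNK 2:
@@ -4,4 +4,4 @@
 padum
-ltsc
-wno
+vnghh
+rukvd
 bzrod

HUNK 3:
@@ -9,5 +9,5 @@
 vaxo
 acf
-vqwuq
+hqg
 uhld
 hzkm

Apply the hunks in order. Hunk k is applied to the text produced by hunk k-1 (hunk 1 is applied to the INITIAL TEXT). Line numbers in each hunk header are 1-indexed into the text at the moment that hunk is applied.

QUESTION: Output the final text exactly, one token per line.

Answer: bkcl
ckzfo
ipitd
padum
vnghh
rukvd
bzrod
frzv
vaxo
acf
hqg
uhld
hzkm

Derivation:
Hunk 1: at line 7 remove [ptp,pzg] add [frzv,vaxo] -> 13 lines: bkcl ckzfo ipitd padum ltsc wno bzrod frzv vaxo acf vqwuq uhld hzkm
Hunk 2: at line 4 remove [ltsc,wno] add [vnghh,rukvd] -> 13 lines: bkcl ckzfo ipitd padum vnghh rukvd bzrod frzv vaxo acf vqwuq uhld hzkm
Hunk 3: at line 9 remove [vqwuq] add [hqg] -> 13 lines: bkcl ckzfo ipitd padum vnghh rukvd bzrod frzv vaxo acf hqg uhld hzkm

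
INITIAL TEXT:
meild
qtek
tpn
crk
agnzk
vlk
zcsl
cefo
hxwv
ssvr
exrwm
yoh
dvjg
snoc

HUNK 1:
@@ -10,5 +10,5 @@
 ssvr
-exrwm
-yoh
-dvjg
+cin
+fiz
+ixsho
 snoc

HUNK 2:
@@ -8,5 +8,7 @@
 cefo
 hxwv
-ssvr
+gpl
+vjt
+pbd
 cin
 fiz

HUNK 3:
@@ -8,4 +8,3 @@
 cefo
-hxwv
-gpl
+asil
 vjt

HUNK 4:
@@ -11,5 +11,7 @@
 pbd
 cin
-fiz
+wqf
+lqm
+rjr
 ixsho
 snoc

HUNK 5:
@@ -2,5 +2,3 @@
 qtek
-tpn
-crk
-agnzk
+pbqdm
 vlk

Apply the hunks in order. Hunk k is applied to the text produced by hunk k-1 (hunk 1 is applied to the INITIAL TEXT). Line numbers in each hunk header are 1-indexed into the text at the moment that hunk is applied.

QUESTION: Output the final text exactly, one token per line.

Answer: meild
qtek
pbqdm
vlk
zcsl
cefo
asil
vjt
pbd
cin
wqf
lqm
rjr
ixsho
snoc

Derivation:
Hunk 1: at line 10 remove [exrwm,yoh,dvjg] add [cin,fiz,ixsho] -> 14 lines: meild qtek tpn crk agnzk vlk zcsl cefo hxwv ssvr cin fiz ixsho snoc
Hunk 2: at line 8 remove [ssvr] add [gpl,vjt,pbd] -> 16 lines: meild qtek tpn crk agnzk vlk zcsl cefo hxwv gpl vjt pbd cin fiz ixsho snoc
Hunk 3: at line 8 remove [hxwv,gpl] add [asil] -> 15 lines: meild qtek tpn crk agnzk vlk zcsl cefo asil vjt pbd cin fiz ixsho snoc
Hunk 4: at line 11 remove [fiz] add [wqf,lqm,rjr] -> 17 lines: meild qtek tpn crk agnzk vlk zcsl cefo asil vjt pbd cin wqf lqm rjr ixsho snoc
Hunk 5: at line 2 remove [tpn,crk,agnzk] add [pbqdm] -> 15 lines: meild qtek pbqdm vlk zcsl cefo asil vjt pbd cin wqf lqm rjr ixsho snoc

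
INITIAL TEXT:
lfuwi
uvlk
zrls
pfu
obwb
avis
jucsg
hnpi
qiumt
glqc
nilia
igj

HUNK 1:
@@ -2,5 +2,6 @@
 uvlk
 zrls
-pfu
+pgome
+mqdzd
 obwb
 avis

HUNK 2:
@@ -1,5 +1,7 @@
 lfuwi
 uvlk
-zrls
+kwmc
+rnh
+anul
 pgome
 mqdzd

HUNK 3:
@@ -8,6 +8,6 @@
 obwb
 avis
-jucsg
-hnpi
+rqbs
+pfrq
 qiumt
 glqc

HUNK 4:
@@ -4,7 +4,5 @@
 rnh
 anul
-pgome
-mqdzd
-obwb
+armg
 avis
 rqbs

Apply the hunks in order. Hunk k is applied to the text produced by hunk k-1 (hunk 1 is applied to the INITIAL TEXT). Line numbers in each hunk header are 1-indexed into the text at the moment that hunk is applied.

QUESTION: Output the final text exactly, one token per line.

Hunk 1: at line 2 remove [pfu] add [pgome,mqdzd] -> 13 lines: lfuwi uvlk zrls pgome mqdzd obwb avis jucsg hnpi qiumt glqc nilia igj
Hunk 2: at line 1 remove [zrls] add [kwmc,rnh,anul] -> 15 lines: lfuwi uvlk kwmc rnh anul pgome mqdzd obwb avis jucsg hnpi qiumt glqc nilia igj
Hunk 3: at line 8 remove [jucsg,hnpi] add [rqbs,pfrq] -> 15 lines: lfuwi uvlk kwmc rnh anul pgome mqdzd obwb avis rqbs pfrq qiumt glqc nilia igj
Hunk 4: at line 4 remove [pgome,mqdzd,obwb] add [armg] -> 13 lines: lfuwi uvlk kwmc rnh anul armg avis rqbs pfrq qiumt glqc nilia igj

Answer: lfuwi
uvlk
kwmc
rnh
anul
armg
avis
rqbs
pfrq
qiumt
glqc
nilia
igj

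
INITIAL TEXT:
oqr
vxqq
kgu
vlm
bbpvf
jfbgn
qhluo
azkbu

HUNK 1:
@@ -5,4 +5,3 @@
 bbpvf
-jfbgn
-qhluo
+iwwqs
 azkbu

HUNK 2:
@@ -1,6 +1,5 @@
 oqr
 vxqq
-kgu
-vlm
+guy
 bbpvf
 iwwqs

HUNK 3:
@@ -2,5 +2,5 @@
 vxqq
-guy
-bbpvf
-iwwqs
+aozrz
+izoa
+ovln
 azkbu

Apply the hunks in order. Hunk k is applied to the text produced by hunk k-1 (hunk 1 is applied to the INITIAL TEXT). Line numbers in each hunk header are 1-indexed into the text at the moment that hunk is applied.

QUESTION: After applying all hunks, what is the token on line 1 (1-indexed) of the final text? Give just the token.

Answer: oqr

Derivation:
Hunk 1: at line 5 remove [jfbgn,qhluo] add [iwwqs] -> 7 lines: oqr vxqq kgu vlm bbpvf iwwqs azkbu
Hunk 2: at line 1 remove [kgu,vlm] add [guy] -> 6 lines: oqr vxqq guy bbpvf iwwqs azkbu
Hunk 3: at line 2 remove [guy,bbpvf,iwwqs] add [aozrz,izoa,ovln] -> 6 lines: oqr vxqq aozrz izoa ovln azkbu
Final line 1: oqr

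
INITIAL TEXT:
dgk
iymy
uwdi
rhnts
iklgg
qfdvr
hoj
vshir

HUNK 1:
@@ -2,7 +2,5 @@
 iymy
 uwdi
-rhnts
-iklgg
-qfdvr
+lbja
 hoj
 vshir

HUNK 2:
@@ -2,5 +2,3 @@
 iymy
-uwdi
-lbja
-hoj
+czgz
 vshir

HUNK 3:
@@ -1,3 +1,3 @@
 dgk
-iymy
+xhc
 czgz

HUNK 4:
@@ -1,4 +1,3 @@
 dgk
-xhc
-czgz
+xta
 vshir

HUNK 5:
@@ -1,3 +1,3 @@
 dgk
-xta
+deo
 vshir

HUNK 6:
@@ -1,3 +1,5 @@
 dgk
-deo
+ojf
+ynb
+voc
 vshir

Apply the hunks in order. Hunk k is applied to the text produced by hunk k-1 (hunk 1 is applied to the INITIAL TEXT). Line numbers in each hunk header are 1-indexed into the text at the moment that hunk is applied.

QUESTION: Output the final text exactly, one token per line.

Hunk 1: at line 2 remove [rhnts,iklgg,qfdvr] add [lbja] -> 6 lines: dgk iymy uwdi lbja hoj vshir
Hunk 2: at line 2 remove [uwdi,lbja,hoj] add [czgz] -> 4 lines: dgk iymy czgz vshir
Hunk 3: at line 1 remove [iymy] add [xhc] -> 4 lines: dgk xhc czgz vshir
Hunk 4: at line 1 remove [xhc,czgz] add [xta] -> 3 lines: dgk xta vshir
Hunk 5: at line 1 remove [xta] add [deo] -> 3 lines: dgk deo vshir
Hunk 6: at line 1 remove [deo] add [ojf,ynb,voc] -> 5 lines: dgk ojf ynb voc vshir

Answer: dgk
ojf
ynb
voc
vshir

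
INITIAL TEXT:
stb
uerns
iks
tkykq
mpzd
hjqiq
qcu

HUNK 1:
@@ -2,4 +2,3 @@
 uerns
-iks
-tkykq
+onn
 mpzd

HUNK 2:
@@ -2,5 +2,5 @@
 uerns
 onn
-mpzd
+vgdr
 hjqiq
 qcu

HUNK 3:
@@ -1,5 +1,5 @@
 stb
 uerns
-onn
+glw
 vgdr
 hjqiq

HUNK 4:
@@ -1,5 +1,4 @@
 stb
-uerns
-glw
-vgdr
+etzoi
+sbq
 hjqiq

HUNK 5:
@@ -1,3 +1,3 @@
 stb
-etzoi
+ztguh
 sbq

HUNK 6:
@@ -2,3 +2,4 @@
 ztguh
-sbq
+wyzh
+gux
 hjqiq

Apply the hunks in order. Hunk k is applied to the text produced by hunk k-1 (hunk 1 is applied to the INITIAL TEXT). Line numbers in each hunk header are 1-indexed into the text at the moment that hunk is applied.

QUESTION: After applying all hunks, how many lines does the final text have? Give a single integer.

Answer: 6

Derivation:
Hunk 1: at line 2 remove [iks,tkykq] add [onn] -> 6 lines: stb uerns onn mpzd hjqiq qcu
Hunk 2: at line 2 remove [mpzd] add [vgdr] -> 6 lines: stb uerns onn vgdr hjqiq qcu
Hunk 3: at line 1 remove [onn] add [glw] -> 6 lines: stb uerns glw vgdr hjqiq qcu
Hunk 4: at line 1 remove [uerns,glw,vgdr] add [etzoi,sbq] -> 5 lines: stb etzoi sbq hjqiq qcu
Hunk 5: at line 1 remove [etzoi] add [ztguh] -> 5 lines: stb ztguh sbq hjqiq qcu
Hunk 6: at line 2 remove [sbq] add [wyzh,gux] -> 6 lines: stb ztguh wyzh gux hjqiq qcu
Final line count: 6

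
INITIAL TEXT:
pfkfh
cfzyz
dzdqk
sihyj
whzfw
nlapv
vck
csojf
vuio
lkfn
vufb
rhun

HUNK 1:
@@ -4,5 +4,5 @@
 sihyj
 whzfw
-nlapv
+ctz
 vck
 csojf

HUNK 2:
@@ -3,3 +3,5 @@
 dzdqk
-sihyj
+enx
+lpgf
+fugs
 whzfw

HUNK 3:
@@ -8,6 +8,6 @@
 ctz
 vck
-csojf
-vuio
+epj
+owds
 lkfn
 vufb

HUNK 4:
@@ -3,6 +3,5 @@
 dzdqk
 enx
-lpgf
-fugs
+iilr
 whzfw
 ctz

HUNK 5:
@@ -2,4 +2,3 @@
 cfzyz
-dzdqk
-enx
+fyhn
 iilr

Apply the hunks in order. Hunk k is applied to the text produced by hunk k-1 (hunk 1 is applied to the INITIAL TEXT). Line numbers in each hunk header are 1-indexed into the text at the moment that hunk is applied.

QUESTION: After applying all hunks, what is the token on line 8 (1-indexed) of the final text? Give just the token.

Hunk 1: at line 4 remove [nlapv] add [ctz] -> 12 lines: pfkfh cfzyz dzdqk sihyj whzfw ctz vck csojf vuio lkfn vufb rhun
Hunk 2: at line 3 remove [sihyj] add [enx,lpgf,fugs] -> 14 lines: pfkfh cfzyz dzdqk enx lpgf fugs whzfw ctz vck csojf vuio lkfn vufb rhun
Hunk 3: at line 8 remove [csojf,vuio] add [epj,owds] -> 14 lines: pfkfh cfzyz dzdqk enx lpgf fugs whzfw ctz vck epj owds lkfn vufb rhun
Hunk 4: at line 3 remove [lpgf,fugs] add [iilr] -> 13 lines: pfkfh cfzyz dzdqk enx iilr whzfw ctz vck epj owds lkfn vufb rhun
Hunk 5: at line 2 remove [dzdqk,enx] add [fyhn] -> 12 lines: pfkfh cfzyz fyhn iilr whzfw ctz vck epj owds lkfn vufb rhun
Final line 8: epj

Answer: epj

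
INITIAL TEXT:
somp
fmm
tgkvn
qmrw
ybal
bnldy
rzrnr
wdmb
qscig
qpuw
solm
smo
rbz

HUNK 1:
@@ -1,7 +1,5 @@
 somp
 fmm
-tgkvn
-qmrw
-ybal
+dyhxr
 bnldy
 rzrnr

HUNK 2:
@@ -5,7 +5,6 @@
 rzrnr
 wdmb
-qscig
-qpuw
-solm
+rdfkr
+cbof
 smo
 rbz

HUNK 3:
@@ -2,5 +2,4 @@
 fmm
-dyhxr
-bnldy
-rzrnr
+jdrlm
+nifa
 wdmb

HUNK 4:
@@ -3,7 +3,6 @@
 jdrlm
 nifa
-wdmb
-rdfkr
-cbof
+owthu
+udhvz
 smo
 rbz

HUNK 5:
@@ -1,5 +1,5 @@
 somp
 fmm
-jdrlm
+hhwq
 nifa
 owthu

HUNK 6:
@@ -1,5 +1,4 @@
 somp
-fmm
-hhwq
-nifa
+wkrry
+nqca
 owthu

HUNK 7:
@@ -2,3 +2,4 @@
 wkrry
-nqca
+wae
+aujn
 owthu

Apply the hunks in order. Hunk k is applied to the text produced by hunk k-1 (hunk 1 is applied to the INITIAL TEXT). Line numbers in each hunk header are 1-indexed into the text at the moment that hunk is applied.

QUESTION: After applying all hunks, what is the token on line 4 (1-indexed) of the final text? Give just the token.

Answer: aujn

Derivation:
Hunk 1: at line 1 remove [tgkvn,qmrw,ybal] add [dyhxr] -> 11 lines: somp fmm dyhxr bnldy rzrnr wdmb qscig qpuw solm smo rbz
Hunk 2: at line 5 remove [qscig,qpuw,solm] add [rdfkr,cbof] -> 10 lines: somp fmm dyhxr bnldy rzrnr wdmb rdfkr cbof smo rbz
Hunk 3: at line 2 remove [dyhxr,bnldy,rzrnr] add [jdrlm,nifa] -> 9 lines: somp fmm jdrlm nifa wdmb rdfkr cbof smo rbz
Hunk 4: at line 3 remove [wdmb,rdfkr,cbof] add [owthu,udhvz] -> 8 lines: somp fmm jdrlm nifa owthu udhvz smo rbz
Hunk 5: at line 1 remove [jdrlm] add [hhwq] -> 8 lines: somp fmm hhwq nifa owthu udhvz smo rbz
Hunk 6: at line 1 remove [fmm,hhwq,nifa] add [wkrry,nqca] -> 7 lines: somp wkrry nqca owthu udhvz smo rbz
Hunk 7: at line 2 remove [nqca] add [wae,aujn] -> 8 lines: somp wkrry wae aujn owthu udhvz smo rbz
Final line 4: aujn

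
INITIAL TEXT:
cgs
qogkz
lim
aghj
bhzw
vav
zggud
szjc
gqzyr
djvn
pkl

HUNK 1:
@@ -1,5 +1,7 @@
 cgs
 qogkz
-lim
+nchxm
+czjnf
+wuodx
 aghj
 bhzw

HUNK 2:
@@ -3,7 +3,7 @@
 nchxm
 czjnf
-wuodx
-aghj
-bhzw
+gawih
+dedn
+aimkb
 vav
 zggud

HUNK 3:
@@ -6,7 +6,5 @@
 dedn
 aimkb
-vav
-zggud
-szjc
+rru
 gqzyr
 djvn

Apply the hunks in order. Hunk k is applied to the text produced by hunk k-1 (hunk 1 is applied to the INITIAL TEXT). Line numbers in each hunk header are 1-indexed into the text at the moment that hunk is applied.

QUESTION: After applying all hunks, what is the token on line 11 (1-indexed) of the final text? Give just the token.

Hunk 1: at line 1 remove [lim] add [nchxm,czjnf,wuodx] -> 13 lines: cgs qogkz nchxm czjnf wuodx aghj bhzw vav zggud szjc gqzyr djvn pkl
Hunk 2: at line 3 remove [wuodx,aghj,bhzw] add [gawih,dedn,aimkb] -> 13 lines: cgs qogkz nchxm czjnf gawih dedn aimkb vav zggud szjc gqzyr djvn pkl
Hunk 3: at line 6 remove [vav,zggud,szjc] add [rru] -> 11 lines: cgs qogkz nchxm czjnf gawih dedn aimkb rru gqzyr djvn pkl
Final line 11: pkl

Answer: pkl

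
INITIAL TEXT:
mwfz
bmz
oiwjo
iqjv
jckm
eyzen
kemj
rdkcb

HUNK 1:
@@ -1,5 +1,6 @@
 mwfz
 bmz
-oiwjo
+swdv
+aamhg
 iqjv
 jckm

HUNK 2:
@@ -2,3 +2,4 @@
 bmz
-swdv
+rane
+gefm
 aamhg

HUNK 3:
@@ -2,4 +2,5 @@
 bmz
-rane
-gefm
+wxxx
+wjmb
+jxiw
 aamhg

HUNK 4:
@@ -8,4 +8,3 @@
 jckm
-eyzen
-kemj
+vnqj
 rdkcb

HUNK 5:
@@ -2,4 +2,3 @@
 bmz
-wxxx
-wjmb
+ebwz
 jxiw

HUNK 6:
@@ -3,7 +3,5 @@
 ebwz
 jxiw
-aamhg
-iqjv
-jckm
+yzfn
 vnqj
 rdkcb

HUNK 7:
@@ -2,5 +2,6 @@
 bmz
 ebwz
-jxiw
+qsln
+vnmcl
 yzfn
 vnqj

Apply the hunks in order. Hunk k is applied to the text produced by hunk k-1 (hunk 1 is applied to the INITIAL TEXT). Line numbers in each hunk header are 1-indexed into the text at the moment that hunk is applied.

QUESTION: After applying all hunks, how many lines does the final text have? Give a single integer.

Answer: 8

Derivation:
Hunk 1: at line 1 remove [oiwjo] add [swdv,aamhg] -> 9 lines: mwfz bmz swdv aamhg iqjv jckm eyzen kemj rdkcb
Hunk 2: at line 2 remove [swdv] add [rane,gefm] -> 10 lines: mwfz bmz rane gefm aamhg iqjv jckm eyzen kemj rdkcb
Hunk 3: at line 2 remove [rane,gefm] add [wxxx,wjmb,jxiw] -> 11 lines: mwfz bmz wxxx wjmb jxiw aamhg iqjv jckm eyzen kemj rdkcb
Hunk 4: at line 8 remove [eyzen,kemj] add [vnqj] -> 10 lines: mwfz bmz wxxx wjmb jxiw aamhg iqjv jckm vnqj rdkcb
Hunk 5: at line 2 remove [wxxx,wjmb] add [ebwz] -> 9 lines: mwfz bmz ebwz jxiw aamhg iqjv jckm vnqj rdkcb
Hunk 6: at line 3 remove [aamhg,iqjv,jckm] add [yzfn] -> 7 lines: mwfz bmz ebwz jxiw yzfn vnqj rdkcb
Hunk 7: at line 2 remove [jxiw] add [qsln,vnmcl] -> 8 lines: mwfz bmz ebwz qsln vnmcl yzfn vnqj rdkcb
Final line count: 8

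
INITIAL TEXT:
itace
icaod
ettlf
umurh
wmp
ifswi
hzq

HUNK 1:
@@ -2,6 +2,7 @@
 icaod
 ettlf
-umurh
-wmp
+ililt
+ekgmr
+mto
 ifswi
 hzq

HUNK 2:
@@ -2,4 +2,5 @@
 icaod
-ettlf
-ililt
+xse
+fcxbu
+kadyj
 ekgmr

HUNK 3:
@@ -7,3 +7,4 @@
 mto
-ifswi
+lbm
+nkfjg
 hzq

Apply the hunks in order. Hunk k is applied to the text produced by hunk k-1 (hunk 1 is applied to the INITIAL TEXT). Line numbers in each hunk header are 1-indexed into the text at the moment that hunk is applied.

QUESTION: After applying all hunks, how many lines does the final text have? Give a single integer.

Hunk 1: at line 2 remove [umurh,wmp] add [ililt,ekgmr,mto] -> 8 lines: itace icaod ettlf ililt ekgmr mto ifswi hzq
Hunk 2: at line 2 remove [ettlf,ililt] add [xse,fcxbu,kadyj] -> 9 lines: itace icaod xse fcxbu kadyj ekgmr mto ifswi hzq
Hunk 3: at line 7 remove [ifswi] add [lbm,nkfjg] -> 10 lines: itace icaod xse fcxbu kadyj ekgmr mto lbm nkfjg hzq
Final line count: 10

Answer: 10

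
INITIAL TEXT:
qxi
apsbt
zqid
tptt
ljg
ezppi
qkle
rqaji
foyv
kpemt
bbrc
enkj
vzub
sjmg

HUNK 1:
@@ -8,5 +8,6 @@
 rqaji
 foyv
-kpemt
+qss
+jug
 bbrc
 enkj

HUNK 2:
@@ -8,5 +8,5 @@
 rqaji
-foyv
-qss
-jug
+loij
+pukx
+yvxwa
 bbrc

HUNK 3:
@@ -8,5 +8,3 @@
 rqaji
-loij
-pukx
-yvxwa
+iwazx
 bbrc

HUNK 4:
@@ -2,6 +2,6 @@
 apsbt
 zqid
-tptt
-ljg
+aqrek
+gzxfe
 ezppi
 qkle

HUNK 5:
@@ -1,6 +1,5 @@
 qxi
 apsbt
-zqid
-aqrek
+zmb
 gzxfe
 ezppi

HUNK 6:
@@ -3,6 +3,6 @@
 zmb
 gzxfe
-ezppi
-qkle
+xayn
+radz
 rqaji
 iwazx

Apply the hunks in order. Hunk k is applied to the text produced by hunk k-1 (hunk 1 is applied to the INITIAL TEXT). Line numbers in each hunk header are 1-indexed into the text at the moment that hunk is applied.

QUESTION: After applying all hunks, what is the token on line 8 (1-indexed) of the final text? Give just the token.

Answer: iwazx

Derivation:
Hunk 1: at line 8 remove [kpemt] add [qss,jug] -> 15 lines: qxi apsbt zqid tptt ljg ezppi qkle rqaji foyv qss jug bbrc enkj vzub sjmg
Hunk 2: at line 8 remove [foyv,qss,jug] add [loij,pukx,yvxwa] -> 15 lines: qxi apsbt zqid tptt ljg ezppi qkle rqaji loij pukx yvxwa bbrc enkj vzub sjmg
Hunk 3: at line 8 remove [loij,pukx,yvxwa] add [iwazx] -> 13 lines: qxi apsbt zqid tptt ljg ezppi qkle rqaji iwazx bbrc enkj vzub sjmg
Hunk 4: at line 2 remove [tptt,ljg] add [aqrek,gzxfe] -> 13 lines: qxi apsbt zqid aqrek gzxfe ezppi qkle rqaji iwazx bbrc enkj vzub sjmg
Hunk 5: at line 1 remove [zqid,aqrek] add [zmb] -> 12 lines: qxi apsbt zmb gzxfe ezppi qkle rqaji iwazx bbrc enkj vzub sjmg
Hunk 6: at line 3 remove [ezppi,qkle] add [xayn,radz] -> 12 lines: qxi apsbt zmb gzxfe xayn radz rqaji iwazx bbrc enkj vzub sjmg
Final line 8: iwazx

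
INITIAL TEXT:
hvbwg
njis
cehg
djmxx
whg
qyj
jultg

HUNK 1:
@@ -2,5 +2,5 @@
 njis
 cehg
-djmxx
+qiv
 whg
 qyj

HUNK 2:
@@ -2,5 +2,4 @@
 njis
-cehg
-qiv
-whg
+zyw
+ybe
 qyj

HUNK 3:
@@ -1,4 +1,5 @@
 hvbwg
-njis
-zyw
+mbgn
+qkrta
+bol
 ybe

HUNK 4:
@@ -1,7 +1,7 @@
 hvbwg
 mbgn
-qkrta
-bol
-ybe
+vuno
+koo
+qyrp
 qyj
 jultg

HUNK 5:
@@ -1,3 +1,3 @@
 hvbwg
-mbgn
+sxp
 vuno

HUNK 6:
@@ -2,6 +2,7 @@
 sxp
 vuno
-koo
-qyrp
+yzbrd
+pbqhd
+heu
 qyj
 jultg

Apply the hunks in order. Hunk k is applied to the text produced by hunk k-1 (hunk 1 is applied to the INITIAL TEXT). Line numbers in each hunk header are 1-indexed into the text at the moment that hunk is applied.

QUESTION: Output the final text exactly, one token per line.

Hunk 1: at line 2 remove [djmxx] add [qiv] -> 7 lines: hvbwg njis cehg qiv whg qyj jultg
Hunk 2: at line 2 remove [cehg,qiv,whg] add [zyw,ybe] -> 6 lines: hvbwg njis zyw ybe qyj jultg
Hunk 3: at line 1 remove [njis,zyw] add [mbgn,qkrta,bol] -> 7 lines: hvbwg mbgn qkrta bol ybe qyj jultg
Hunk 4: at line 1 remove [qkrta,bol,ybe] add [vuno,koo,qyrp] -> 7 lines: hvbwg mbgn vuno koo qyrp qyj jultg
Hunk 5: at line 1 remove [mbgn] add [sxp] -> 7 lines: hvbwg sxp vuno koo qyrp qyj jultg
Hunk 6: at line 2 remove [koo,qyrp] add [yzbrd,pbqhd,heu] -> 8 lines: hvbwg sxp vuno yzbrd pbqhd heu qyj jultg

Answer: hvbwg
sxp
vuno
yzbrd
pbqhd
heu
qyj
jultg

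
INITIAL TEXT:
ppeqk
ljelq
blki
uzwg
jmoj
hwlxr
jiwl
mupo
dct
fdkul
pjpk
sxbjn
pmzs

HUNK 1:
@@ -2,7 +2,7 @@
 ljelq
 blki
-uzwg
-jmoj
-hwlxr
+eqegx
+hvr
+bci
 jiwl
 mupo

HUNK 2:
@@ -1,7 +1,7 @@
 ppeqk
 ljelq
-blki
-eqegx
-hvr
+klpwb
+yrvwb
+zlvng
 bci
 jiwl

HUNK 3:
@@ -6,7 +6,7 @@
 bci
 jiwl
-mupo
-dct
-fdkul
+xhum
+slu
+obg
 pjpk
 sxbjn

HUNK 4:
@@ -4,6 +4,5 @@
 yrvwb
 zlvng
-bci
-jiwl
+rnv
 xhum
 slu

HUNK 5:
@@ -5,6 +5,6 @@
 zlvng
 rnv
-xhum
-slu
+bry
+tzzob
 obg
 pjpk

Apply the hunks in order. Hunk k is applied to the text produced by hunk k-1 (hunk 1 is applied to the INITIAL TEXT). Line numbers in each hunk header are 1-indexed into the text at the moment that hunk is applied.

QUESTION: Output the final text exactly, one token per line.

Hunk 1: at line 2 remove [uzwg,jmoj,hwlxr] add [eqegx,hvr,bci] -> 13 lines: ppeqk ljelq blki eqegx hvr bci jiwl mupo dct fdkul pjpk sxbjn pmzs
Hunk 2: at line 1 remove [blki,eqegx,hvr] add [klpwb,yrvwb,zlvng] -> 13 lines: ppeqk ljelq klpwb yrvwb zlvng bci jiwl mupo dct fdkul pjpk sxbjn pmzs
Hunk 3: at line 6 remove [mupo,dct,fdkul] add [xhum,slu,obg] -> 13 lines: ppeqk ljelq klpwb yrvwb zlvng bci jiwl xhum slu obg pjpk sxbjn pmzs
Hunk 4: at line 4 remove [bci,jiwl] add [rnv] -> 12 lines: ppeqk ljelq klpwb yrvwb zlvng rnv xhum slu obg pjpk sxbjn pmzs
Hunk 5: at line 5 remove [xhum,slu] add [bry,tzzob] -> 12 lines: ppeqk ljelq klpwb yrvwb zlvng rnv bry tzzob obg pjpk sxbjn pmzs

Answer: ppeqk
ljelq
klpwb
yrvwb
zlvng
rnv
bry
tzzob
obg
pjpk
sxbjn
pmzs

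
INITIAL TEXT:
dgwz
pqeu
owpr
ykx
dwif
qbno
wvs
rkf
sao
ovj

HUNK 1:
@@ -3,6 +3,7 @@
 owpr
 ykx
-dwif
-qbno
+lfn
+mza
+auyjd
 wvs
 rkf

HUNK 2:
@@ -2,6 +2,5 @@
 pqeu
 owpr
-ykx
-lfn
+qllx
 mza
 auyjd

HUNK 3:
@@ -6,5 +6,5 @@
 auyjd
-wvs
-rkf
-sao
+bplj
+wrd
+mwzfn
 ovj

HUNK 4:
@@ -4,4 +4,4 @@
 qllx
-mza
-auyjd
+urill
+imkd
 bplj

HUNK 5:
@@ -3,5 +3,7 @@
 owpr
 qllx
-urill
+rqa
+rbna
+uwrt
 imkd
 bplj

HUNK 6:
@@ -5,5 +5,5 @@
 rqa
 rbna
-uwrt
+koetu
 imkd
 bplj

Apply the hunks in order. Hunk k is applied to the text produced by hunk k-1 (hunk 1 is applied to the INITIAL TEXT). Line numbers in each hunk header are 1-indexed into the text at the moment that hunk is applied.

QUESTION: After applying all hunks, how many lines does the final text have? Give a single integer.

Answer: 12

Derivation:
Hunk 1: at line 3 remove [dwif,qbno] add [lfn,mza,auyjd] -> 11 lines: dgwz pqeu owpr ykx lfn mza auyjd wvs rkf sao ovj
Hunk 2: at line 2 remove [ykx,lfn] add [qllx] -> 10 lines: dgwz pqeu owpr qllx mza auyjd wvs rkf sao ovj
Hunk 3: at line 6 remove [wvs,rkf,sao] add [bplj,wrd,mwzfn] -> 10 lines: dgwz pqeu owpr qllx mza auyjd bplj wrd mwzfn ovj
Hunk 4: at line 4 remove [mza,auyjd] add [urill,imkd] -> 10 lines: dgwz pqeu owpr qllx urill imkd bplj wrd mwzfn ovj
Hunk 5: at line 3 remove [urill] add [rqa,rbna,uwrt] -> 12 lines: dgwz pqeu owpr qllx rqa rbna uwrt imkd bplj wrd mwzfn ovj
Hunk 6: at line 5 remove [uwrt] add [koetu] -> 12 lines: dgwz pqeu owpr qllx rqa rbna koetu imkd bplj wrd mwzfn ovj
Final line count: 12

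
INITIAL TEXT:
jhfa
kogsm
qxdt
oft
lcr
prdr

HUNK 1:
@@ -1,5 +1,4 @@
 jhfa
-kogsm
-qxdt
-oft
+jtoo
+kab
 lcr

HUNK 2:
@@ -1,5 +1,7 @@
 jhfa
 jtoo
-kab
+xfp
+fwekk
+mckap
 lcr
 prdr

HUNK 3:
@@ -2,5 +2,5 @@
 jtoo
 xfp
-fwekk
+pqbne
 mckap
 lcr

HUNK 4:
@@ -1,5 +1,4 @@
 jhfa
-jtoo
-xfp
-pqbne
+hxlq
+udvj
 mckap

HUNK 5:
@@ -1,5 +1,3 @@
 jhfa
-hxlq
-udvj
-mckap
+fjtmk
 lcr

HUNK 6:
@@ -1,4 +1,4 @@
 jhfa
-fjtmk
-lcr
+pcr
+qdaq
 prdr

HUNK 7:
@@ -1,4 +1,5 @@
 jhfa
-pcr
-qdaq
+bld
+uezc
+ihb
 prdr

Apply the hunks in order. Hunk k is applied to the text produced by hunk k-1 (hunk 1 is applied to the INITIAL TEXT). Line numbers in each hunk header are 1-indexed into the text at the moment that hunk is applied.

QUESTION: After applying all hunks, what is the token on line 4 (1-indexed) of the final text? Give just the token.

Answer: ihb

Derivation:
Hunk 1: at line 1 remove [kogsm,qxdt,oft] add [jtoo,kab] -> 5 lines: jhfa jtoo kab lcr prdr
Hunk 2: at line 1 remove [kab] add [xfp,fwekk,mckap] -> 7 lines: jhfa jtoo xfp fwekk mckap lcr prdr
Hunk 3: at line 2 remove [fwekk] add [pqbne] -> 7 lines: jhfa jtoo xfp pqbne mckap lcr prdr
Hunk 4: at line 1 remove [jtoo,xfp,pqbne] add [hxlq,udvj] -> 6 lines: jhfa hxlq udvj mckap lcr prdr
Hunk 5: at line 1 remove [hxlq,udvj,mckap] add [fjtmk] -> 4 lines: jhfa fjtmk lcr prdr
Hunk 6: at line 1 remove [fjtmk,lcr] add [pcr,qdaq] -> 4 lines: jhfa pcr qdaq prdr
Hunk 7: at line 1 remove [pcr,qdaq] add [bld,uezc,ihb] -> 5 lines: jhfa bld uezc ihb prdr
Final line 4: ihb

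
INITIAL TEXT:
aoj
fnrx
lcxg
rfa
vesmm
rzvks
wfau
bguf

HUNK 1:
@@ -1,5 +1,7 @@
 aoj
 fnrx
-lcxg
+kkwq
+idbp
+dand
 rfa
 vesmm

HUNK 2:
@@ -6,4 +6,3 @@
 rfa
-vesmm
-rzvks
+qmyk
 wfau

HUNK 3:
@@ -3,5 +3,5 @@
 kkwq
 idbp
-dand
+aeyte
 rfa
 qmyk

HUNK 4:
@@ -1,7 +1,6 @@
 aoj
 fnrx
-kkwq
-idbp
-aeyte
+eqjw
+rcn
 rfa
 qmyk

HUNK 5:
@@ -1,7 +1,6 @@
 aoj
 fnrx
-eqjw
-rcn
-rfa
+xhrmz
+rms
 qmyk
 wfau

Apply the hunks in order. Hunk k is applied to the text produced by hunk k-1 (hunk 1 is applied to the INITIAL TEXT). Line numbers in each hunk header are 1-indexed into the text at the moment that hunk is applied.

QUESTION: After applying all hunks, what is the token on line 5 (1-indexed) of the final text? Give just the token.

Answer: qmyk

Derivation:
Hunk 1: at line 1 remove [lcxg] add [kkwq,idbp,dand] -> 10 lines: aoj fnrx kkwq idbp dand rfa vesmm rzvks wfau bguf
Hunk 2: at line 6 remove [vesmm,rzvks] add [qmyk] -> 9 lines: aoj fnrx kkwq idbp dand rfa qmyk wfau bguf
Hunk 3: at line 3 remove [dand] add [aeyte] -> 9 lines: aoj fnrx kkwq idbp aeyte rfa qmyk wfau bguf
Hunk 4: at line 1 remove [kkwq,idbp,aeyte] add [eqjw,rcn] -> 8 lines: aoj fnrx eqjw rcn rfa qmyk wfau bguf
Hunk 5: at line 1 remove [eqjw,rcn,rfa] add [xhrmz,rms] -> 7 lines: aoj fnrx xhrmz rms qmyk wfau bguf
Final line 5: qmyk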